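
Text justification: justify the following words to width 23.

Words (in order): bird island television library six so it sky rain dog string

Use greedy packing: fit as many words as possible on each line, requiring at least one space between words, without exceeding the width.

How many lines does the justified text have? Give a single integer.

Line 1: ['bird', 'island', 'television'] (min_width=22, slack=1)
Line 2: ['library', 'six', 'so', 'it', 'sky'] (min_width=21, slack=2)
Line 3: ['rain', 'dog', 'string'] (min_width=15, slack=8)
Total lines: 3

Answer: 3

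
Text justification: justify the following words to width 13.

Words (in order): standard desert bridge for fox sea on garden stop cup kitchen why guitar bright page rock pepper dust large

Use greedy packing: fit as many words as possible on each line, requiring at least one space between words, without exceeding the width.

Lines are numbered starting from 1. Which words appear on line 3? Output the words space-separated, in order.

Answer: for fox sea

Derivation:
Line 1: ['standard'] (min_width=8, slack=5)
Line 2: ['desert', 'bridge'] (min_width=13, slack=0)
Line 3: ['for', 'fox', 'sea'] (min_width=11, slack=2)
Line 4: ['on', 'garden'] (min_width=9, slack=4)
Line 5: ['stop', 'cup'] (min_width=8, slack=5)
Line 6: ['kitchen', 'why'] (min_width=11, slack=2)
Line 7: ['guitar', 'bright'] (min_width=13, slack=0)
Line 8: ['page', 'rock'] (min_width=9, slack=4)
Line 9: ['pepper', 'dust'] (min_width=11, slack=2)
Line 10: ['large'] (min_width=5, slack=8)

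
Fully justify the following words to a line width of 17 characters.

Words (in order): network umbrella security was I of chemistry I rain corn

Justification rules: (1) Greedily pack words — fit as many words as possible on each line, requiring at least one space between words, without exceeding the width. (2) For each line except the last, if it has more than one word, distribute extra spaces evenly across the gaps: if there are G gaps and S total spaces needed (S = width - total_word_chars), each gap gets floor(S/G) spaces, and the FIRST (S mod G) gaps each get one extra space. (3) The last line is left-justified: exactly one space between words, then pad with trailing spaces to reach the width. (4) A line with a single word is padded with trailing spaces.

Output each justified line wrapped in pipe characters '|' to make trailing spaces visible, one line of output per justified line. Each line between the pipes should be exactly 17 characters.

Line 1: ['network', 'umbrella'] (min_width=16, slack=1)
Line 2: ['security', 'was', 'I', 'of'] (min_width=17, slack=0)
Line 3: ['chemistry', 'I', 'rain'] (min_width=16, slack=1)
Line 4: ['corn'] (min_width=4, slack=13)

Answer: |network  umbrella|
|security was I of|
|chemistry  I rain|
|corn             |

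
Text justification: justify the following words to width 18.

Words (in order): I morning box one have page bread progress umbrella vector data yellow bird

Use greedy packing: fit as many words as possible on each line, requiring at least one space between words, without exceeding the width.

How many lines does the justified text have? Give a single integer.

Line 1: ['I', 'morning', 'box', 'one'] (min_width=17, slack=1)
Line 2: ['have', 'page', 'bread'] (min_width=15, slack=3)
Line 3: ['progress', 'umbrella'] (min_width=17, slack=1)
Line 4: ['vector', 'data', 'yellow'] (min_width=18, slack=0)
Line 5: ['bird'] (min_width=4, slack=14)
Total lines: 5

Answer: 5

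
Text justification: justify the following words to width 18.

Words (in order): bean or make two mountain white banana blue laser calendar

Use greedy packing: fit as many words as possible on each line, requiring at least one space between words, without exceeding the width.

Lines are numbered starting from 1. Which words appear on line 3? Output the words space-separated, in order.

Answer: banana blue laser

Derivation:
Line 1: ['bean', 'or', 'make', 'two'] (min_width=16, slack=2)
Line 2: ['mountain', 'white'] (min_width=14, slack=4)
Line 3: ['banana', 'blue', 'laser'] (min_width=17, slack=1)
Line 4: ['calendar'] (min_width=8, slack=10)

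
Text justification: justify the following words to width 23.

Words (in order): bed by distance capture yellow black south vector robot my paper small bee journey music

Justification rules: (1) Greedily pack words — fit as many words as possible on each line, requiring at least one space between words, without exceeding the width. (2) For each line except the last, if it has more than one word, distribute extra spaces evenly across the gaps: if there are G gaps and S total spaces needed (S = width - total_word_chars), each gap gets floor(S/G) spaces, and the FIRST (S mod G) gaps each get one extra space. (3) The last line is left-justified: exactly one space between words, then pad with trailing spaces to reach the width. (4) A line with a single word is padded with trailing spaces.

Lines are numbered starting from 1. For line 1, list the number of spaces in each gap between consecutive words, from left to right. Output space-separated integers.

Line 1: ['bed', 'by', 'distance', 'capture'] (min_width=23, slack=0)
Line 2: ['yellow', 'black', 'south'] (min_width=18, slack=5)
Line 3: ['vector', 'robot', 'my', 'paper'] (min_width=21, slack=2)
Line 4: ['small', 'bee', 'journey', 'music'] (min_width=23, slack=0)

Answer: 1 1 1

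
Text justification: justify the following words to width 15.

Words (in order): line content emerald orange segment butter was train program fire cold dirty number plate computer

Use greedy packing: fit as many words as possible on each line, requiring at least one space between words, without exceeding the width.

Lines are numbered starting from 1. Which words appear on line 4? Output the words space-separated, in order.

Answer: was train

Derivation:
Line 1: ['line', 'content'] (min_width=12, slack=3)
Line 2: ['emerald', 'orange'] (min_width=14, slack=1)
Line 3: ['segment', 'butter'] (min_width=14, slack=1)
Line 4: ['was', 'train'] (min_width=9, slack=6)
Line 5: ['program', 'fire'] (min_width=12, slack=3)
Line 6: ['cold', 'dirty'] (min_width=10, slack=5)
Line 7: ['number', 'plate'] (min_width=12, slack=3)
Line 8: ['computer'] (min_width=8, slack=7)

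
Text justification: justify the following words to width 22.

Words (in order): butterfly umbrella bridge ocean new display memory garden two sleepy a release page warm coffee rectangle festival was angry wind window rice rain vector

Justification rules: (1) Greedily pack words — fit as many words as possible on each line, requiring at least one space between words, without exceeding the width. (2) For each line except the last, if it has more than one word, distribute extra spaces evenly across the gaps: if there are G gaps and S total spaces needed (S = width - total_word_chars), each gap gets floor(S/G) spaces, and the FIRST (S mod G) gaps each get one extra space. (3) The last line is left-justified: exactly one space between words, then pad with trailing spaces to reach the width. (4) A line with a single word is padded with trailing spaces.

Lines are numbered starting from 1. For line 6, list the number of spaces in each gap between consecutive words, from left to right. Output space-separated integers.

Answer: 1 1

Derivation:
Line 1: ['butterfly', 'umbrella'] (min_width=18, slack=4)
Line 2: ['bridge', 'ocean', 'new'] (min_width=16, slack=6)
Line 3: ['display', 'memory', 'garden'] (min_width=21, slack=1)
Line 4: ['two', 'sleepy', 'a', 'release'] (min_width=20, slack=2)
Line 5: ['page', 'warm', 'coffee'] (min_width=16, slack=6)
Line 6: ['rectangle', 'festival', 'was'] (min_width=22, slack=0)
Line 7: ['angry', 'wind', 'window', 'rice'] (min_width=22, slack=0)
Line 8: ['rain', 'vector'] (min_width=11, slack=11)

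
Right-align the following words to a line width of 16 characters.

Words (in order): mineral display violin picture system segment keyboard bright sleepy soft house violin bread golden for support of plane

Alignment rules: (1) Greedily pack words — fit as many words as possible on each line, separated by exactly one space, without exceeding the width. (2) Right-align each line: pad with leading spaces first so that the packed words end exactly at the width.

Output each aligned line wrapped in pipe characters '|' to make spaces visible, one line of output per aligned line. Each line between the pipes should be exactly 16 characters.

Line 1: ['mineral', 'display'] (min_width=15, slack=1)
Line 2: ['violin', 'picture'] (min_width=14, slack=2)
Line 3: ['system', 'segment'] (min_width=14, slack=2)
Line 4: ['keyboard', 'bright'] (min_width=15, slack=1)
Line 5: ['sleepy', 'soft'] (min_width=11, slack=5)
Line 6: ['house', 'violin'] (min_width=12, slack=4)
Line 7: ['bread', 'golden', 'for'] (min_width=16, slack=0)
Line 8: ['support', 'of', 'plane'] (min_width=16, slack=0)

Answer: | mineral display|
|  violin picture|
|  system segment|
| keyboard bright|
|     sleepy soft|
|    house violin|
|bread golden for|
|support of plane|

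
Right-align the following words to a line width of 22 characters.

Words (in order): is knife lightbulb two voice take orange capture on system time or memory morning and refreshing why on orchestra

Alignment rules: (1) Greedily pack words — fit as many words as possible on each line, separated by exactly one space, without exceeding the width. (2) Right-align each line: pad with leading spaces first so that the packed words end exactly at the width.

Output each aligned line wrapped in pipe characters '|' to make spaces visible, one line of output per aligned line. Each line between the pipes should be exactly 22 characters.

Answer: |is knife lightbulb two|
|     voice take orange|
|capture on system time|
| or memory morning and|
|     refreshing why on|
|             orchestra|

Derivation:
Line 1: ['is', 'knife', 'lightbulb', 'two'] (min_width=22, slack=0)
Line 2: ['voice', 'take', 'orange'] (min_width=17, slack=5)
Line 3: ['capture', 'on', 'system', 'time'] (min_width=22, slack=0)
Line 4: ['or', 'memory', 'morning', 'and'] (min_width=21, slack=1)
Line 5: ['refreshing', 'why', 'on'] (min_width=17, slack=5)
Line 6: ['orchestra'] (min_width=9, slack=13)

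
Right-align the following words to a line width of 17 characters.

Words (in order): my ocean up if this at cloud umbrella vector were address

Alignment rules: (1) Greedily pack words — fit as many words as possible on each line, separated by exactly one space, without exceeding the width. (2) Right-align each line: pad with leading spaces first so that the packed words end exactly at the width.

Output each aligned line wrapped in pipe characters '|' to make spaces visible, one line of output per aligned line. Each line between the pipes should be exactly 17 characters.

Line 1: ['my', 'ocean', 'up', 'if'] (min_width=14, slack=3)
Line 2: ['this', 'at', 'cloud'] (min_width=13, slack=4)
Line 3: ['umbrella', 'vector'] (min_width=15, slack=2)
Line 4: ['were', 'address'] (min_width=12, slack=5)

Answer: |   my ocean up if|
|    this at cloud|
|  umbrella vector|
|     were address|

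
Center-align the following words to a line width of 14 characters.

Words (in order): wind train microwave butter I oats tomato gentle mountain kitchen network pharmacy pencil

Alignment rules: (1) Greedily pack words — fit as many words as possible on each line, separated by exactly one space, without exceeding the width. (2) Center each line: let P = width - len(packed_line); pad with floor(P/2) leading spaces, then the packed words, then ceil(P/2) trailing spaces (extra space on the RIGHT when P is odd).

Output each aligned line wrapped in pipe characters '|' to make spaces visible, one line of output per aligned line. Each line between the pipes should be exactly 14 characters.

Line 1: ['wind', 'train'] (min_width=10, slack=4)
Line 2: ['microwave'] (min_width=9, slack=5)
Line 3: ['butter', 'I', 'oats'] (min_width=13, slack=1)
Line 4: ['tomato', 'gentle'] (min_width=13, slack=1)
Line 5: ['mountain'] (min_width=8, slack=6)
Line 6: ['kitchen'] (min_width=7, slack=7)
Line 7: ['network'] (min_width=7, slack=7)
Line 8: ['pharmacy'] (min_width=8, slack=6)
Line 9: ['pencil'] (min_width=6, slack=8)

Answer: |  wind train  |
|  microwave   |
|butter I oats |
|tomato gentle |
|   mountain   |
|   kitchen    |
|   network    |
|   pharmacy   |
|    pencil    |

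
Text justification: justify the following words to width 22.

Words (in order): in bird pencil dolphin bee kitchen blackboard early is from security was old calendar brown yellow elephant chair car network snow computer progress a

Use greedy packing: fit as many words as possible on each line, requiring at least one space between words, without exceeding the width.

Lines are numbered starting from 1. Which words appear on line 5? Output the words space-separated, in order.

Answer: yellow elephant chair

Derivation:
Line 1: ['in', 'bird', 'pencil', 'dolphin'] (min_width=22, slack=0)
Line 2: ['bee', 'kitchen', 'blackboard'] (min_width=22, slack=0)
Line 3: ['early', 'is', 'from', 'security'] (min_width=22, slack=0)
Line 4: ['was', 'old', 'calendar', 'brown'] (min_width=22, slack=0)
Line 5: ['yellow', 'elephant', 'chair'] (min_width=21, slack=1)
Line 6: ['car', 'network', 'snow'] (min_width=16, slack=6)
Line 7: ['computer', 'progress', 'a'] (min_width=19, slack=3)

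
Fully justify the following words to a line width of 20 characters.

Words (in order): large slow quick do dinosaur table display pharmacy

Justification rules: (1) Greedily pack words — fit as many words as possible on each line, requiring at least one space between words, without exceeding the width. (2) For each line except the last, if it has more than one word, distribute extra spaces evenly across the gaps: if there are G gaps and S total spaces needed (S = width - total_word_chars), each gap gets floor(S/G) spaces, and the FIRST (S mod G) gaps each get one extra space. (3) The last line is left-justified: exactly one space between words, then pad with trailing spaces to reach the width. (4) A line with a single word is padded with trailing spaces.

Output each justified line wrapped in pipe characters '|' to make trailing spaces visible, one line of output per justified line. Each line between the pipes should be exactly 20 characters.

Line 1: ['large', 'slow', 'quick', 'do'] (min_width=19, slack=1)
Line 2: ['dinosaur', 'table'] (min_width=14, slack=6)
Line 3: ['display', 'pharmacy'] (min_width=16, slack=4)

Answer: |large  slow quick do|
|dinosaur       table|
|display pharmacy    |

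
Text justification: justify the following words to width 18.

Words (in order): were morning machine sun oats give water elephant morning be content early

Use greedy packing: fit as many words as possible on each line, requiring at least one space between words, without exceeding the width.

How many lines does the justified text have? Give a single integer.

Line 1: ['were', 'morning'] (min_width=12, slack=6)
Line 2: ['machine', 'sun', 'oats'] (min_width=16, slack=2)
Line 3: ['give', 'water'] (min_width=10, slack=8)
Line 4: ['elephant', 'morning'] (min_width=16, slack=2)
Line 5: ['be', 'content', 'early'] (min_width=16, slack=2)
Total lines: 5

Answer: 5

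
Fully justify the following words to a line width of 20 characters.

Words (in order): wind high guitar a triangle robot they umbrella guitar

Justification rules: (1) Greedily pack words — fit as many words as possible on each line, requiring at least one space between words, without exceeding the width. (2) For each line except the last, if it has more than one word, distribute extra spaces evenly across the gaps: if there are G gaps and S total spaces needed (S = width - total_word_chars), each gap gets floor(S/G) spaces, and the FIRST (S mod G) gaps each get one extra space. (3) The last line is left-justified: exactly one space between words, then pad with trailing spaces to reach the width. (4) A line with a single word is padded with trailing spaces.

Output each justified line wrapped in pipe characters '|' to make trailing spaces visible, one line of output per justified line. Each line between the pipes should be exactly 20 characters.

Answer: |wind  high  guitar a|
|triangle  robot they|
|umbrella guitar     |

Derivation:
Line 1: ['wind', 'high', 'guitar', 'a'] (min_width=18, slack=2)
Line 2: ['triangle', 'robot', 'they'] (min_width=19, slack=1)
Line 3: ['umbrella', 'guitar'] (min_width=15, slack=5)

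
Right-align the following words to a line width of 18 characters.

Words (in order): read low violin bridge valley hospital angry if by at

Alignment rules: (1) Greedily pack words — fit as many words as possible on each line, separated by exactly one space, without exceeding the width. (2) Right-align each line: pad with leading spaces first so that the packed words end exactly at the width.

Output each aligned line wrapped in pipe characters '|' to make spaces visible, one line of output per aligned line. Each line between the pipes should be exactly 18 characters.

Line 1: ['read', 'low', 'violin'] (min_width=15, slack=3)
Line 2: ['bridge', 'valley'] (min_width=13, slack=5)
Line 3: ['hospital', 'angry', 'if'] (min_width=17, slack=1)
Line 4: ['by', 'at'] (min_width=5, slack=13)

Answer: |   read low violin|
|     bridge valley|
| hospital angry if|
|             by at|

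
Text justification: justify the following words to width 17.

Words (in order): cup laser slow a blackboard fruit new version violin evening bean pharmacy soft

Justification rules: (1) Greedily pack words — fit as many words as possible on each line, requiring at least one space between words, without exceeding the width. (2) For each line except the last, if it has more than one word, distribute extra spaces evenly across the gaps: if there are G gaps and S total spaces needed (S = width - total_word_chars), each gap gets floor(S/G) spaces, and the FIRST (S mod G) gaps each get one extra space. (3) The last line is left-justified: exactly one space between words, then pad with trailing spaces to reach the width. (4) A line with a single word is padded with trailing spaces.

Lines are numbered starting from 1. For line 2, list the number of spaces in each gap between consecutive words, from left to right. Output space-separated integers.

Line 1: ['cup', 'laser', 'slow', 'a'] (min_width=16, slack=1)
Line 2: ['blackboard', 'fruit'] (min_width=16, slack=1)
Line 3: ['new', 'version'] (min_width=11, slack=6)
Line 4: ['violin', 'evening'] (min_width=14, slack=3)
Line 5: ['bean', 'pharmacy'] (min_width=13, slack=4)
Line 6: ['soft'] (min_width=4, slack=13)

Answer: 2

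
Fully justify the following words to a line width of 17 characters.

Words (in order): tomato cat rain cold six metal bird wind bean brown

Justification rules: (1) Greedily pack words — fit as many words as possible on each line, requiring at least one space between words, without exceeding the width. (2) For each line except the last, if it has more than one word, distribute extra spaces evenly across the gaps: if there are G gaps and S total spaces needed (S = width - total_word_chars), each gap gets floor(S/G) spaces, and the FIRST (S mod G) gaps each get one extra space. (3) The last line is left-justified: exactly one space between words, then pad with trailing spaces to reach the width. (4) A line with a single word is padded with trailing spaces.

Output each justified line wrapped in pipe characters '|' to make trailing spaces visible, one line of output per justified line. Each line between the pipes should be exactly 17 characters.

Line 1: ['tomato', 'cat', 'rain'] (min_width=15, slack=2)
Line 2: ['cold', 'six', 'metal'] (min_width=14, slack=3)
Line 3: ['bird', 'wind', 'bean'] (min_width=14, slack=3)
Line 4: ['brown'] (min_width=5, slack=12)

Answer: |tomato  cat  rain|
|cold   six  metal|
|bird   wind  bean|
|brown            |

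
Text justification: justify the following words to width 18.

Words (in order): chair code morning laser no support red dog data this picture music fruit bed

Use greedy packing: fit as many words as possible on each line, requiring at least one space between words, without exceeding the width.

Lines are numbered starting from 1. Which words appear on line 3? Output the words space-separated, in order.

Answer: red dog data this

Derivation:
Line 1: ['chair', 'code', 'morning'] (min_width=18, slack=0)
Line 2: ['laser', 'no', 'support'] (min_width=16, slack=2)
Line 3: ['red', 'dog', 'data', 'this'] (min_width=17, slack=1)
Line 4: ['picture', 'music'] (min_width=13, slack=5)
Line 5: ['fruit', 'bed'] (min_width=9, slack=9)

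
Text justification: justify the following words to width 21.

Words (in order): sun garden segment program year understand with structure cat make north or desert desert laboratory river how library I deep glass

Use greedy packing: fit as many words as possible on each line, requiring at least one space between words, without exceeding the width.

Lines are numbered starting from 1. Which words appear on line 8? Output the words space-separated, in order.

Line 1: ['sun', 'garden', 'segment'] (min_width=18, slack=3)
Line 2: ['program', 'year'] (min_width=12, slack=9)
Line 3: ['understand', 'with'] (min_width=15, slack=6)
Line 4: ['structure', 'cat', 'make'] (min_width=18, slack=3)
Line 5: ['north', 'or', 'desert'] (min_width=15, slack=6)
Line 6: ['desert', 'laboratory'] (min_width=17, slack=4)
Line 7: ['river', 'how', 'library', 'I'] (min_width=19, slack=2)
Line 8: ['deep', 'glass'] (min_width=10, slack=11)

Answer: deep glass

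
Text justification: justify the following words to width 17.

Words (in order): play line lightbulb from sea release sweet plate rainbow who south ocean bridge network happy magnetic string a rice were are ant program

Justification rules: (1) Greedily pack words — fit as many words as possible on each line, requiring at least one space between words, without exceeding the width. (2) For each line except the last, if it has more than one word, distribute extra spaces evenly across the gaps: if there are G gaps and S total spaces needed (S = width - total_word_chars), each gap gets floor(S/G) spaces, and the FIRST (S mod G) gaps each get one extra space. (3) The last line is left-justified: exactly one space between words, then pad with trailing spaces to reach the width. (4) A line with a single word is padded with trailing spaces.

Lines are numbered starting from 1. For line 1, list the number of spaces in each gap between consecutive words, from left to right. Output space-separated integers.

Answer: 9

Derivation:
Line 1: ['play', 'line'] (min_width=9, slack=8)
Line 2: ['lightbulb', 'from'] (min_width=14, slack=3)
Line 3: ['sea', 'release', 'sweet'] (min_width=17, slack=0)
Line 4: ['plate', 'rainbow', 'who'] (min_width=17, slack=0)
Line 5: ['south', 'ocean'] (min_width=11, slack=6)
Line 6: ['bridge', 'network'] (min_width=14, slack=3)
Line 7: ['happy', 'magnetic'] (min_width=14, slack=3)
Line 8: ['string', 'a', 'rice'] (min_width=13, slack=4)
Line 9: ['were', 'are', 'ant'] (min_width=12, slack=5)
Line 10: ['program'] (min_width=7, slack=10)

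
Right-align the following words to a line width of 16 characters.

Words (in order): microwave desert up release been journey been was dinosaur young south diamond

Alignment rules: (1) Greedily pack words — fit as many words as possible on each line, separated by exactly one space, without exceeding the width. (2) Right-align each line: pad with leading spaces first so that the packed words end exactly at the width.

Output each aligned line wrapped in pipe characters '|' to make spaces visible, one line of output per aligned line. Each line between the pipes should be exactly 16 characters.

Line 1: ['microwave', 'desert'] (min_width=16, slack=0)
Line 2: ['up', 'release', 'been'] (min_width=15, slack=1)
Line 3: ['journey', 'been', 'was'] (min_width=16, slack=0)
Line 4: ['dinosaur', 'young'] (min_width=14, slack=2)
Line 5: ['south', 'diamond'] (min_width=13, slack=3)

Answer: |microwave desert|
| up release been|
|journey been was|
|  dinosaur young|
|   south diamond|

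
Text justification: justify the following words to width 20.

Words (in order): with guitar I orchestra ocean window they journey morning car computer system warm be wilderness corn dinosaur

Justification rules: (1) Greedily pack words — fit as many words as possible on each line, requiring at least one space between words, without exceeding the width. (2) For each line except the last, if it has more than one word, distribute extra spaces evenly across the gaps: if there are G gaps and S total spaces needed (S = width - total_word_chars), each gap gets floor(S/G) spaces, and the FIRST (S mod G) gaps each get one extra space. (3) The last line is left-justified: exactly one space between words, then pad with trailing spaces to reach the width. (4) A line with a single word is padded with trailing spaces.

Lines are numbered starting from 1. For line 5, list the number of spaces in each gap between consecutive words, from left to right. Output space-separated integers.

Line 1: ['with', 'guitar', 'I'] (min_width=13, slack=7)
Line 2: ['orchestra', 'ocean'] (min_width=15, slack=5)
Line 3: ['window', 'they', 'journey'] (min_width=19, slack=1)
Line 4: ['morning', 'car', 'computer'] (min_width=20, slack=0)
Line 5: ['system', 'warm', 'be'] (min_width=14, slack=6)
Line 6: ['wilderness', 'corn'] (min_width=15, slack=5)
Line 7: ['dinosaur'] (min_width=8, slack=12)

Answer: 4 4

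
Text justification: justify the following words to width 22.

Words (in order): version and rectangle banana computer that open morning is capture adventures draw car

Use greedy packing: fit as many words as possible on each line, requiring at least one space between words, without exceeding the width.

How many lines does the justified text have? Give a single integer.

Line 1: ['version', 'and', 'rectangle'] (min_width=21, slack=1)
Line 2: ['banana', 'computer', 'that'] (min_width=20, slack=2)
Line 3: ['open', 'morning', 'is'] (min_width=15, slack=7)
Line 4: ['capture', 'adventures'] (min_width=18, slack=4)
Line 5: ['draw', 'car'] (min_width=8, slack=14)
Total lines: 5

Answer: 5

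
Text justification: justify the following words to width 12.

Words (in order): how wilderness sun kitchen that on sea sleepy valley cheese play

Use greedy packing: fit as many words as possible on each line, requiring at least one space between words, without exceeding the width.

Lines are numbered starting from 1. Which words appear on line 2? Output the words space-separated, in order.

Line 1: ['how'] (min_width=3, slack=9)
Line 2: ['wilderness'] (min_width=10, slack=2)
Line 3: ['sun', 'kitchen'] (min_width=11, slack=1)
Line 4: ['that', 'on', 'sea'] (min_width=11, slack=1)
Line 5: ['sleepy'] (min_width=6, slack=6)
Line 6: ['valley'] (min_width=6, slack=6)
Line 7: ['cheese', 'play'] (min_width=11, slack=1)

Answer: wilderness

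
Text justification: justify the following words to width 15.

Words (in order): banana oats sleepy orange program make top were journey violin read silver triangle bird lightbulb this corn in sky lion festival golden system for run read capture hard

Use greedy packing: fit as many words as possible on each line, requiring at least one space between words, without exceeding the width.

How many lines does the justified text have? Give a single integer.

Line 1: ['banana', 'oats'] (min_width=11, slack=4)
Line 2: ['sleepy', 'orange'] (min_width=13, slack=2)
Line 3: ['program', 'make'] (min_width=12, slack=3)
Line 4: ['top', 'were'] (min_width=8, slack=7)
Line 5: ['journey', 'violin'] (min_width=14, slack=1)
Line 6: ['read', 'silver'] (min_width=11, slack=4)
Line 7: ['triangle', 'bird'] (min_width=13, slack=2)
Line 8: ['lightbulb', 'this'] (min_width=14, slack=1)
Line 9: ['corn', 'in', 'sky'] (min_width=11, slack=4)
Line 10: ['lion', 'festival'] (min_width=13, slack=2)
Line 11: ['golden', 'system'] (min_width=13, slack=2)
Line 12: ['for', 'run', 'read'] (min_width=12, slack=3)
Line 13: ['capture', 'hard'] (min_width=12, slack=3)
Total lines: 13

Answer: 13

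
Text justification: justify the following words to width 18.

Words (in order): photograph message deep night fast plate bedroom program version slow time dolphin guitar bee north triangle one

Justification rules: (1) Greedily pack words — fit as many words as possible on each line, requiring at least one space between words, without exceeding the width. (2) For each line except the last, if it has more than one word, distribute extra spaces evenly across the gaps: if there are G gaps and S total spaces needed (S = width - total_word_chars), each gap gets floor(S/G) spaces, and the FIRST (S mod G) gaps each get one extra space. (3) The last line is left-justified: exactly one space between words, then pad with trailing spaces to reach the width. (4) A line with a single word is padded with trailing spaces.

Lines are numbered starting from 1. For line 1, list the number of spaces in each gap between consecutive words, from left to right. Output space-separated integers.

Line 1: ['photograph', 'message'] (min_width=18, slack=0)
Line 2: ['deep', 'night', 'fast'] (min_width=15, slack=3)
Line 3: ['plate', 'bedroom'] (min_width=13, slack=5)
Line 4: ['program', 'version'] (min_width=15, slack=3)
Line 5: ['slow', 'time', 'dolphin'] (min_width=17, slack=1)
Line 6: ['guitar', 'bee', 'north'] (min_width=16, slack=2)
Line 7: ['triangle', 'one'] (min_width=12, slack=6)

Answer: 1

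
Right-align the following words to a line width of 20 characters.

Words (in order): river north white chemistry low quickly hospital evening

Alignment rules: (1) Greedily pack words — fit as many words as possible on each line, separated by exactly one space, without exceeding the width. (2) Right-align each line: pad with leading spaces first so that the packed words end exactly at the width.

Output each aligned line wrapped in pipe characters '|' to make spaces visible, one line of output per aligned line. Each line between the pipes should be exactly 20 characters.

Answer: |   river north white|
|       chemistry low|
|    quickly hospital|
|             evening|

Derivation:
Line 1: ['river', 'north', 'white'] (min_width=17, slack=3)
Line 2: ['chemistry', 'low'] (min_width=13, slack=7)
Line 3: ['quickly', 'hospital'] (min_width=16, slack=4)
Line 4: ['evening'] (min_width=7, slack=13)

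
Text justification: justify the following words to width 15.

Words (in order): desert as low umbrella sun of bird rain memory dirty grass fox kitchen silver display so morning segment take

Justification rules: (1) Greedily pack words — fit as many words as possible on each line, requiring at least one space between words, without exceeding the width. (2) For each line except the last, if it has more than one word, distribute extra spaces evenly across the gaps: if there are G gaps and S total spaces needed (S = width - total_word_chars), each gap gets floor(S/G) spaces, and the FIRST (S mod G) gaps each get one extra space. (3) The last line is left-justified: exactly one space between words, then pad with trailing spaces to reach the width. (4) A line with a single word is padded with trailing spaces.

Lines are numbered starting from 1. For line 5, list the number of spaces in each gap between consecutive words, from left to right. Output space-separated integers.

Answer: 7

Derivation:
Line 1: ['desert', 'as', 'low'] (min_width=13, slack=2)
Line 2: ['umbrella', 'sun', 'of'] (min_width=15, slack=0)
Line 3: ['bird', 'rain'] (min_width=9, slack=6)
Line 4: ['memory', 'dirty'] (min_width=12, slack=3)
Line 5: ['grass', 'fox'] (min_width=9, slack=6)
Line 6: ['kitchen', 'silver'] (min_width=14, slack=1)
Line 7: ['display', 'so'] (min_width=10, slack=5)
Line 8: ['morning', 'segment'] (min_width=15, slack=0)
Line 9: ['take'] (min_width=4, slack=11)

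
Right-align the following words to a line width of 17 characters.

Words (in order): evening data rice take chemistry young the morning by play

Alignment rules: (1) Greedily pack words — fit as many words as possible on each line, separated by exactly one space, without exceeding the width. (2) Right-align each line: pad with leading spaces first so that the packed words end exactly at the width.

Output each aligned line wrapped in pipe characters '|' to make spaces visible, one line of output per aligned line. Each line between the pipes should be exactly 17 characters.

Line 1: ['evening', 'data', 'rice'] (min_width=17, slack=0)
Line 2: ['take', 'chemistry'] (min_width=14, slack=3)
Line 3: ['young', 'the', 'morning'] (min_width=17, slack=0)
Line 4: ['by', 'play'] (min_width=7, slack=10)

Answer: |evening data rice|
|   take chemistry|
|young the morning|
|          by play|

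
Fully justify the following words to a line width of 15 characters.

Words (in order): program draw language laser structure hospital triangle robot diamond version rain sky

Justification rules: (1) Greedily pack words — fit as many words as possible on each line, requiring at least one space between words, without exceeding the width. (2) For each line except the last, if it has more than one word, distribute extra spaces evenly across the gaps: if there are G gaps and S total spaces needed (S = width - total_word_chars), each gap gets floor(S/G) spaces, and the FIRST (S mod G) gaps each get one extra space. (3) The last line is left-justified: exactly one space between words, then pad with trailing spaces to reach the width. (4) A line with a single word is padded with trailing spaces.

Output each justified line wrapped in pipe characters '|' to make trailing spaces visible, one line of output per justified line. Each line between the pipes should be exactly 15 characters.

Line 1: ['program', 'draw'] (min_width=12, slack=3)
Line 2: ['language', 'laser'] (min_width=14, slack=1)
Line 3: ['structure'] (min_width=9, slack=6)
Line 4: ['hospital'] (min_width=8, slack=7)
Line 5: ['triangle', 'robot'] (min_width=14, slack=1)
Line 6: ['diamond', 'version'] (min_width=15, slack=0)
Line 7: ['rain', 'sky'] (min_width=8, slack=7)

Answer: |program    draw|
|language  laser|
|structure      |
|hospital       |
|triangle  robot|
|diamond version|
|rain sky       |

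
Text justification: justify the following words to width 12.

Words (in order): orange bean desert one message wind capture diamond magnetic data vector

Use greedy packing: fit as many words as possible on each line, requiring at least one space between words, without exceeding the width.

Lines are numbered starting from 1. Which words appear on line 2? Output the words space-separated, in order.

Line 1: ['orange', 'bean'] (min_width=11, slack=1)
Line 2: ['desert', 'one'] (min_width=10, slack=2)
Line 3: ['message', 'wind'] (min_width=12, slack=0)
Line 4: ['capture'] (min_width=7, slack=5)
Line 5: ['diamond'] (min_width=7, slack=5)
Line 6: ['magnetic'] (min_width=8, slack=4)
Line 7: ['data', 'vector'] (min_width=11, slack=1)

Answer: desert one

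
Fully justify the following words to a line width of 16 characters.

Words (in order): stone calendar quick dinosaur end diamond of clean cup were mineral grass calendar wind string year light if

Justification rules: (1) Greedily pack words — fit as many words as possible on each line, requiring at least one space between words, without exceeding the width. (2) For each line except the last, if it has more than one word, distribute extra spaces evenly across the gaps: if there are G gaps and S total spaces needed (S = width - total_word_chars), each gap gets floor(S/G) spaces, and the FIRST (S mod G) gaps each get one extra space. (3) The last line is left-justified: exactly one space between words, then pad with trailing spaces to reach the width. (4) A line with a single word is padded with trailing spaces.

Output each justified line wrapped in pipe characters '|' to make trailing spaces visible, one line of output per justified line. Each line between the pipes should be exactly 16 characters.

Answer: |stone   calendar|
|quick   dinosaur|
|end  diamond  of|
|clean  cup  were|
|mineral    grass|
|calendar    wind|
|string      year|
|light if        |

Derivation:
Line 1: ['stone', 'calendar'] (min_width=14, slack=2)
Line 2: ['quick', 'dinosaur'] (min_width=14, slack=2)
Line 3: ['end', 'diamond', 'of'] (min_width=14, slack=2)
Line 4: ['clean', 'cup', 'were'] (min_width=14, slack=2)
Line 5: ['mineral', 'grass'] (min_width=13, slack=3)
Line 6: ['calendar', 'wind'] (min_width=13, slack=3)
Line 7: ['string', 'year'] (min_width=11, slack=5)
Line 8: ['light', 'if'] (min_width=8, slack=8)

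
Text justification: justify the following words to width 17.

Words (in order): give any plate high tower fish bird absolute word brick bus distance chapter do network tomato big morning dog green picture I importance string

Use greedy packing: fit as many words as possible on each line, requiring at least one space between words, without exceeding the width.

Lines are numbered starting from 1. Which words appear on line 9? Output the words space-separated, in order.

Line 1: ['give', 'any', 'plate'] (min_width=14, slack=3)
Line 2: ['high', 'tower', 'fish'] (min_width=15, slack=2)
Line 3: ['bird', 'absolute'] (min_width=13, slack=4)
Line 4: ['word', 'brick', 'bus'] (min_width=14, slack=3)
Line 5: ['distance', 'chapter'] (min_width=16, slack=1)
Line 6: ['do', 'network', 'tomato'] (min_width=17, slack=0)
Line 7: ['big', 'morning', 'dog'] (min_width=15, slack=2)
Line 8: ['green', 'picture', 'I'] (min_width=15, slack=2)
Line 9: ['importance', 'string'] (min_width=17, slack=0)

Answer: importance string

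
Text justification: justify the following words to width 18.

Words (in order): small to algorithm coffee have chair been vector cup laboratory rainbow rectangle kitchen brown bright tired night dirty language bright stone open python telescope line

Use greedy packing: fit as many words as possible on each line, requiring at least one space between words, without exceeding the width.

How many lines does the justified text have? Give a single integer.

Line 1: ['small', 'to', 'algorithm'] (min_width=18, slack=0)
Line 2: ['coffee', 'have', 'chair'] (min_width=17, slack=1)
Line 3: ['been', 'vector', 'cup'] (min_width=15, slack=3)
Line 4: ['laboratory', 'rainbow'] (min_width=18, slack=0)
Line 5: ['rectangle', 'kitchen'] (min_width=17, slack=1)
Line 6: ['brown', 'bright', 'tired'] (min_width=18, slack=0)
Line 7: ['night', 'dirty'] (min_width=11, slack=7)
Line 8: ['language', 'bright'] (min_width=15, slack=3)
Line 9: ['stone', 'open', 'python'] (min_width=17, slack=1)
Line 10: ['telescope', 'line'] (min_width=14, slack=4)
Total lines: 10

Answer: 10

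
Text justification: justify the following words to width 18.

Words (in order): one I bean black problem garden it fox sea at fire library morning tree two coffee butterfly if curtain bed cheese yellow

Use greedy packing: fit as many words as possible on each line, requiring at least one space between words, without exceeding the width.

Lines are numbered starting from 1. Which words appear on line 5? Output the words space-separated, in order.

Answer: tree two coffee

Derivation:
Line 1: ['one', 'I', 'bean', 'black'] (min_width=16, slack=2)
Line 2: ['problem', 'garden', 'it'] (min_width=17, slack=1)
Line 3: ['fox', 'sea', 'at', 'fire'] (min_width=15, slack=3)
Line 4: ['library', 'morning'] (min_width=15, slack=3)
Line 5: ['tree', 'two', 'coffee'] (min_width=15, slack=3)
Line 6: ['butterfly', 'if'] (min_width=12, slack=6)
Line 7: ['curtain', 'bed', 'cheese'] (min_width=18, slack=0)
Line 8: ['yellow'] (min_width=6, slack=12)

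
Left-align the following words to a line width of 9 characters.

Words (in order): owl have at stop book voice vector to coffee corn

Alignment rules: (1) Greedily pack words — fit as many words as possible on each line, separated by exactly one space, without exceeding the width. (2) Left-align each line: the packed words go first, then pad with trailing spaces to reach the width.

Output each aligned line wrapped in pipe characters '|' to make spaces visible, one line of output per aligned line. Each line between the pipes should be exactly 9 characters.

Line 1: ['owl', 'have'] (min_width=8, slack=1)
Line 2: ['at', 'stop'] (min_width=7, slack=2)
Line 3: ['book'] (min_width=4, slack=5)
Line 4: ['voice'] (min_width=5, slack=4)
Line 5: ['vector', 'to'] (min_width=9, slack=0)
Line 6: ['coffee'] (min_width=6, slack=3)
Line 7: ['corn'] (min_width=4, slack=5)

Answer: |owl have |
|at stop  |
|book     |
|voice    |
|vector to|
|coffee   |
|corn     |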